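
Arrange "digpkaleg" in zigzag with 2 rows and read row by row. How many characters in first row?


Zigzag "digpkaleg" into 2 rows:
Placing characters:
  'd' => row 0
  'i' => row 1
  'g' => row 0
  'p' => row 1
  'k' => row 0
  'a' => row 1
  'l' => row 0
  'e' => row 1
  'g' => row 0
Rows:
  Row 0: "dgklg"
  Row 1: "ipae"
First row length: 5

5


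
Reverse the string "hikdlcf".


Input: hikdlcf
Reading characters right to left:
  Position 6: 'f'
  Position 5: 'c'
  Position 4: 'l'
  Position 3: 'd'
  Position 2: 'k'
  Position 1: 'i'
  Position 0: 'h'
Reversed: fcldkih

fcldkih


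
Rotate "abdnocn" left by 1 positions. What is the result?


Input: "abdnocn", rotate left by 1
First 1 characters: "a"
Remaining characters: "bdnocn"
Concatenate remaining + first: "bdnocn" + "a" = "bdnocna"

bdnocna


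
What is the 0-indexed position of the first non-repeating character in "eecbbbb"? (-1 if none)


Input: eecbbbb
Character frequencies:
  'b': 4
  'c': 1
  'e': 2
Scanning left to right for freq == 1:
  Position 0 ('e'): freq=2, skip
  Position 1 ('e'): freq=2, skip
  Position 2 ('c'): unique! => answer = 2

2


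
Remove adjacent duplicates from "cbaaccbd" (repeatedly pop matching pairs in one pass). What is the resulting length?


Input: cbaaccbd
Stack-based adjacent duplicate removal:
  Read 'c': push. Stack: c
  Read 'b': push. Stack: cb
  Read 'a': push. Stack: cba
  Read 'a': matches stack top 'a' => pop. Stack: cb
  Read 'c': push. Stack: cbc
  Read 'c': matches stack top 'c' => pop. Stack: cb
  Read 'b': matches stack top 'b' => pop. Stack: c
  Read 'd': push. Stack: cd
Final stack: "cd" (length 2)

2


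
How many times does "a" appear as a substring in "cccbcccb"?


Searching for "a" in "cccbcccb"
Scanning each position:
  Position 0: "c" => no
  Position 1: "c" => no
  Position 2: "c" => no
  Position 3: "b" => no
  Position 4: "c" => no
  Position 5: "c" => no
  Position 6: "c" => no
  Position 7: "b" => no
Total occurrences: 0

0


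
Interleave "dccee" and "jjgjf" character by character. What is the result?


Interleaving "dccee" and "jjgjf":
  Position 0: 'd' from first, 'j' from second => "dj"
  Position 1: 'c' from first, 'j' from second => "cj"
  Position 2: 'c' from first, 'g' from second => "cg"
  Position 3: 'e' from first, 'j' from second => "ej"
  Position 4: 'e' from first, 'f' from second => "ef"
Result: djcjcgejef

djcjcgejef


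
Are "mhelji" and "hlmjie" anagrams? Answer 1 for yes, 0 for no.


Strings: "mhelji", "hlmjie"
Sorted first:  ehijlm
Sorted second: ehijlm
Sorted forms match => anagrams

1


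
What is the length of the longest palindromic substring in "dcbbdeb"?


Input: "dcbbdeb"
Checking substrings for palindromes:
  [2:4] "bb" (len 2) => palindrome
Longest palindromic substring: "bb" with length 2

2


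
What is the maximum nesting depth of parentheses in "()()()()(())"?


Input: "()()()()(())"
Tracking depth:
  Position 0 '(': depth becomes 1
  Position 1 ')': depth becomes 0
  Position 2 '(': depth becomes 1
  Position 3 ')': depth becomes 0
  Position 4 '(': depth becomes 1
  Position 5 ')': depth becomes 0
  Position 6 '(': depth becomes 1
  Position 7 ')': depth becomes 0
  Position 8 '(': depth becomes 1
  Position 9 '(': depth becomes 2
  Position 10 ')': depth becomes 1
  Position 11 ')': depth becomes 0
Maximum depth reached: 2

2


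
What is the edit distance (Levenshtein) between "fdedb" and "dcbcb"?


Computing edit distance: "fdedb" -> "dcbcb"
DP table:
           d    c    b    c    b
      0    1    2    3    4    5
  f   1    1    2    3    4    5
  d   2    1    2    3    4    5
  e   3    2    2    3    4    5
  d   4    3    3    3    4    5
  b   5    4    4    3    4    4
Edit distance = dp[5][5] = 4

4


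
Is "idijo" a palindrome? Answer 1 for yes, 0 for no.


Input: idijo
Reversed: ojidi
  Compare pos 0 ('i') with pos 4 ('o'): MISMATCH
  Compare pos 1 ('d') with pos 3 ('j'): MISMATCH
Result: not a palindrome

0


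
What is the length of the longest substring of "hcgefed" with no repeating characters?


Input: "hcgefed"
Sliding window (track last position of each char):
  Position 0 ('h'): window [0,0] length 1 -- new best
  Position 1 ('c'): window [0,1] length 2 -- new best
  Position 2 ('g'): window [0,2] length 3 -- new best
  Position 3 ('e'): window [0,3] length 4 -- new best
  Position 4 ('f'): window [0,4] length 5 -- new best
  Position 5 ('e'): repeat (last at 3), move window start to 4
  Position 5 ('e'): window [4,5] length 2
  Position 6 ('d'): window [4,6] length 3
Longest substring with no repeats: "hcgef" with length 5

5


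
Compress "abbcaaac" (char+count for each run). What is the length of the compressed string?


Input: abbcaaac
Runs:
  'a' x 1 => "a1"
  'b' x 2 => "b2"
  'c' x 1 => "c1"
  'a' x 3 => "a3"
  'c' x 1 => "c1"
Compressed: "a1b2c1a3c1"
Compressed length: 10

10


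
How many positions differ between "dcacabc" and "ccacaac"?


Comparing "dcacabc" and "ccacaac" position by position:
  Position 0: 'd' vs 'c' => DIFFER
  Position 1: 'c' vs 'c' => same
  Position 2: 'a' vs 'a' => same
  Position 3: 'c' vs 'c' => same
  Position 4: 'a' vs 'a' => same
  Position 5: 'b' vs 'a' => DIFFER
  Position 6: 'c' vs 'c' => same
Positions that differ: 2

2


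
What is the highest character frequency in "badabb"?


Input: badabb
Character counts:
  'a': 2
  'b': 3
  'd': 1
Maximum frequency: 3

3


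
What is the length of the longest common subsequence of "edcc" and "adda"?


LCS of "edcc" and "adda"
DP table:
           a    d    d    a
      0    0    0    0    0
  e   0    0    0    0    0
  d   0    0    1    1    1
  c   0    0    1    1    1
  c   0    0    1    1    1
LCS length = dp[4][4] = 1

1


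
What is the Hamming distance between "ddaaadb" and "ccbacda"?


Comparing "ddaaadb" and "ccbacda" position by position:
  Position 0: 'd' vs 'c' => differ
  Position 1: 'd' vs 'c' => differ
  Position 2: 'a' vs 'b' => differ
  Position 3: 'a' vs 'a' => same
  Position 4: 'a' vs 'c' => differ
  Position 5: 'd' vs 'd' => same
  Position 6: 'b' vs 'a' => differ
Total differences (Hamming distance): 5

5


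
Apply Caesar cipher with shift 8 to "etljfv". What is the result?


Caesar cipher: shift "etljfv" by 8
  'e' (pos 4) + 8 = pos 12 = 'm'
  't' (pos 19) + 8 = pos 1 = 'b'
  'l' (pos 11) + 8 = pos 19 = 't'
  'j' (pos 9) + 8 = pos 17 = 'r'
  'f' (pos 5) + 8 = pos 13 = 'n'
  'v' (pos 21) + 8 = pos 3 = 'd'
Result: mbtrnd

mbtrnd


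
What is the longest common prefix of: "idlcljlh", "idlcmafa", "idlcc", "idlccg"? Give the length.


Words: idlcljlh, idlcmafa, idlcc, idlccg
  Position 0: all 'i' => match
  Position 1: all 'd' => match
  Position 2: all 'l' => match
  Position 3: all 'c' => match
  Position 4: ('l', 'm', 'c', 'c') => mismatch, stop
LCP = "idlc" (length 4)

4


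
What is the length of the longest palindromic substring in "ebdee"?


Input: "ebdee"
Checking substrings for palindromes:
  [3:5] "ee" (len 2) => palindrome
Longest palindromic substring: "ee" with length 2

2


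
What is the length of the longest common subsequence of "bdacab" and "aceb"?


LCS of "bdacab" and "aceb"
DP table:
           a    c    e    b
      0    0    0    0    0
  b   0    0    0    0    1
  d   0    0    0    0    1
  a   0    1    1    1    1
  c   0    1    2    2    2
  a   0    1    2    2    2
  b   0    1    2    2    3
LCS length = dp[6][4] = 3

3


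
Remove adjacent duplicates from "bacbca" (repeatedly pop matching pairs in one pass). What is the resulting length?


Input: bacbca
Stack-based adjacent duplicate removal:
  Read 'b': push. Stack: b
  Read 'a': push. Stack: ba
  Read 'c': push. Stack: bac
  Read 'b': push. Stack: bacb
  Read 'c': push. Stack: bacbc
  Read 'a': push. Stack: bacbca
Final stack: "bacbca" (length 6)

6


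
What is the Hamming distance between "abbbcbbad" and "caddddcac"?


Comparing "abbbcbbad" and "caddddcac" position by position:
  Position 0: 'a' vs 'c' => differ
  Position 1: 'b' vs 'a' => differ
  Position 2: 'b' vs 'd' => differ
  Position 3: 'b' vs 'd' => differ
  Position 4: 'c' vs 'd' => differ
  Position 5: 'b' vs 'd' => differ
  Position 6: 'b' vs 'c' => differ
  Position 7: 'a' vs 'a' => same
  Position 8: 'd' vs 'c' => differ
Total differences (Hamming distance): 8

8


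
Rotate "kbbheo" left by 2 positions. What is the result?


Input: "kbbheo", rotate left by 2
First 2 characters: "kb"
Remaining characters: "bheo"
Concatenate remaining + first: "bheo" + "kb" = "bheokb"

bheokb


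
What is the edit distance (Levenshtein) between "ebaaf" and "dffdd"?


Computing edit distance: "ebaaf" -> "dffdd"
DP table:
           d    f    f    d    d
      0    1    2    3    4    5
  e   1    1    2    3    4    5
  b   2    2    2    3    4    5
  a   3    3    3    3    4    5
  a   4    4    4    4    4    5
  f   5    5    4    4    5    5
Edit distance = dp[5][5] = 5

5


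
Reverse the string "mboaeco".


Input: mboaeco
Reading characters right to left:
  Position 6: 'o'
  Position 5: 'c'
  Position 4: 'e'
  Position 3: 'a'
  Position 2: 'o'
  Position 1: 'b'
  Position 0: 'm'
Reversed: oceaobm

oceaobm


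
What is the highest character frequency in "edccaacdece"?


Input: edccaacdece
Character counts:
  'a': 2
  'c': 4
  'd': 2
  'e': 3
Maximum frequency: 4

4


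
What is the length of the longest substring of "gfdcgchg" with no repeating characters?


Input: "gfdcgchg"
Sliding window (track last position of each char):
  Position 0 ('g'): window [0,0] length 1 -- new best
  Position 1 ('f'): window [0,1] length 2 -- new best
  Position 2 ('d'): window [0,2] length 3 -- new best
  Position 3 ('c'): window [0,3] length 4 -- new best
  Position 4 ('g'): repeat (last at 0), move window start to 1
  Position 4 ('g'): window [1,4] length 4
  Position 5 ('c'): repeat (last at 3), move window start to 4
  Position 5 ('c'): window [4,5] length 2
  Position 6 ('h'): window [4,6] length 3
  Position 7 ('g'): repeat (last at 4), move window start to 5
  Position 7 ('g'): window [5,7] length 3
Longest substring with no repeats: "gfdc" with length 4

4


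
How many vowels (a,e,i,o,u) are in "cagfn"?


Input: cagfn
Checking each character:
  'c' at position 0: consonant
  'a' at position 1: vowel (running total: 1)
  'g' at position 2: consonant
  'f' at position 3: consonant
  'n' at position 4: consonant
Total vowels: 1

1


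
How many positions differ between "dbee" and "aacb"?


Comparing "dbee" and "aacb" position by position:
  Position 0: 'd' vs 'a' => DIFFER
  Position 1: 'b' vs 'a' => DIFFER
  Position 2: 'e' vs 'c' => DIFFER
  Position 3: 'e' vs 'b' => DIFFER
Positions that differ: 4

4


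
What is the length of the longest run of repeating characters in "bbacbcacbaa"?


Input: "bbacbcacbaa"
Scanning for longest run:
  Position 1 ('b'): continues run of 'b', length=2
  Position 2 ('a'): new char, reset run to 1
  Position 3 ('c'): new char, reset run to 1
  Position 4 ('b'): new char, reset run to 1
  Position 5 ('c'): new char, reset run to 1
  Position 6 ('a'): new char, reset run to 1
  Position 7 ('c'): new char, reset run to 1
  Position 8 ('b'): new char, reset run to 1
  Position 9 ('a'): new char, reset run to 1
  Position 10 ('a'): continues run of 'a', length=2
Longest run: 'b' with length 2

2


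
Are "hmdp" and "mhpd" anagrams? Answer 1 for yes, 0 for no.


Strings: "hmdp", "mhpd"
Sorted first:  dhmp
Sorted second: dhmp
Sorted forms match => anagrams

1


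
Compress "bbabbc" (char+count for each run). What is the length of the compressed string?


Input: bbabbc
Runs:
  'b' x 2 => "b2"
  'a' x 1 => "a1"
  'b' x 2 => "b2"
  'c' x 1 => "c1"
Compressed: "b2a1b2c1"
Compressed length: 8

8


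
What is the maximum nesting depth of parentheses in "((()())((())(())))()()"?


Input: "((()())((())(())))()()"
Tracking depth:
  Position 0 '(': depth becomes 1
  Position 1 '(': depth becomes 2
  Position 2 '(': depth becomes 3
  Position 3 ')': depth becomes 2
  Position 4 '(': depth becomes 3
  Position 5 ')': depth becomes 2
  Position 6 ')': depth becomes 1
  Position 7 '(': depth becomes 2
  Position 8 '(': depth becomes 3
  Position 9 '(': depth becomes 4
  Position 10 ')': depth becomes 3
  Position 11 ')': depth becomes 2
  Position 12 '(': depth becomes 3
  Position 13 '(': depth becomes 4
  Position 14 ')': depth becomes 3
  Position 15 ')': depth becomes 2
  Position 16 ')': depth becomes 1
  Position 17 ')': depth becomes 0
  Position 18 '(': depth becomes 1
  Position 19 ')': depth becomes 0
  Position 20 '(': depth becomes 1
  Position 21 ')': depth becomes 0
Maximum depth reached: 4

4


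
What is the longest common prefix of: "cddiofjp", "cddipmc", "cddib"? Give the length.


Words: cddiofjp, cddipmc, cddib
  Position 0: all 'c' => match
  Position 1: all 'd' => match
  Position 2: all 'd' => match
  Position 3: all 'i' => match
  Position 4: ('o', 'p', 'b') => mismatch, stop
LCP = "cddi" (length 4)

4


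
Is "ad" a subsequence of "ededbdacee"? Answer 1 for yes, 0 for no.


Check if "ad" is a subsequence of "ededbdacee"
Greedy scan:
  Position 0 ('e'): no match needed
  Position 1 ('d'): no match needed
  Position 2 ('e'): no match needed
  Position 3 ('d'): no match needed
  Position 4 ('b'): no match needed
  Position 5 ('d'): no match needed
  Position 6 ('a'): matches sub[0] = 'a'
  Position 7 ('c'): no match needed
  Position 8 ('e'): no match needed
  Position 9 ('e'): no match needed
Only matched 1/2 characters => not a subsequence

0


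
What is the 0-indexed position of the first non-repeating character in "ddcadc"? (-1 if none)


Input: ddcadc
Character frequencies:
  'a': 1
  'c': 2
  'd': 3
Scanning left to right for freq == 1:
  Position 0 ('d'): freq=3, skip
  Position 1 ('d'): freq=3, skip
  Position 2 ('c'): freq=2, skip
  Position 3 ('a'): unique! => answer = 3

3


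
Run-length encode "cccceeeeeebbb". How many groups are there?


Input: cccceeeeeebbb
Scanning for consecutive runs:
  Group 1: 'c' x 4 (positions 0-3)
  Group 2: 'e' x 6 (positions 4-9)
  Group 3: 'b' x 3 (positions 10-12)
Total groups: 3

3


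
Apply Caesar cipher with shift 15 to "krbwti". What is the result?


Caesar cipher: shift "krbwti" by 15
  'k' (pos 10) + 15 = pos 25 = 'z'
  'r' (pos 17) + 15 = pos 6 = 'g'
  'b' (pos 1) + 15 = pos 16 = 'q'
  'w' (pos 22) + 15 = pos 11 = 'l'
  't' (pos 19) + 15 = pos 8 = 'i'
  'i' (pos 8) + 15 = pos 23 = 'x'
Result: zgqlix

zgqlix


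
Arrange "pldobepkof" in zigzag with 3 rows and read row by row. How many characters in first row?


Zigzag "pldobepkof" into 3 rows:
Placing characters:
  'p' => row 0
  'l' => row 1
  'd' => row 2
  'o' => row 1
  'b' => row 0
  'e' => row 1
  'p' => row 2
  'k' => row 1
  'o' => row 0
  'f' => row 1
Rows:
  Row 0: "pbo"
  Row 1: "loekf"
  Row 2: "dp"
First row length: 3

3


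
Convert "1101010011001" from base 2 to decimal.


Input: "1101010011001" in base 2
Positional expansion:
  Digit '1' (value 1) x 2^12 = 4096
  Digit '1' (value 1) x 2^11 = 2048
  Digit '0' (value 0) x 2^10 = 0
  Digit '1' (value 1) x 2^9 = 512
  Digit '0' (value 0) x 2^8 = 0
  Digit '1' (value 1) x 2^7 = 128
  Digit '0' (value 0) x 2^6 = 0
  Digit '0' (value 0) x 2^5 = 0
  Digit '1' (value 1) x 2^4 = 16
  Digit '1' (value 1) x 2^3 = 8
  Digit '0' (value 0) x 2^2 = 0
  Digit '0' (value 0) x 2^1 = 0
  Digit '1' (value 1) x 2^0 = 1
Sum = 6809

6809


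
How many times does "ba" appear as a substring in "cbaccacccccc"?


Searching for "ba" in "cbaccacccccc"
Scanning each position:
  Position 0: "cb" => no
  Position 1: "ba" => MATCH
  Position 2: "ac" => no
  Position 3: "cc" => no
  Position 4: "ca" => no
  Position 5: "ac" => no
  Position 6: "cc" => no
  Position 7: "cc" => no
  Position 8: "cc" => no
  Position 9: "cc" => no
  Position 10: "cc" => no
Total occurrences: 1

1


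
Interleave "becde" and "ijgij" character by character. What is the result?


Interleaving "becde" and "ijgij":
  Position 0: 'b' from first, 'i' from second => "bi"
  Position 1: 'e' from first, 'j' from second => "ej"
  Position 2: 'c' from first, 'g' from second => "cg"
  Position 3: 'd' from first, 'i' from second => "di"
  Position 4: 'e' from first, 'j' from second => "ej"
Result: biejcgdiej

biejcgdiej


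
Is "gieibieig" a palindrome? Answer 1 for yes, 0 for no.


Input: gieibieig
Reversed: gieibieig
  Compare pos 0 ('g') with pos 8 ('g'): match
  Compare pos 1 ('i') with pos 7 ('i'): match
  Compare pos 2 ('e') with pos 6 ('e'): match
  Compare pos 3 ('i') with pos 5 ('i'): match
Result: palindrome

1


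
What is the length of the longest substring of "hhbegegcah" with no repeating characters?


Input: "hhbegegcah"
Sliding window (track last position of each char):
  Position 0 ('h'): window [0,0] length 1 -- new best
  Position 1 ('h'): repeat (last at 0), move window start to 1
  Position 1 ('h'): window [1,1] length 1
  Position 2 ('b'): window [1,2] length 2 -- new best
  Position 3 ('e'): window [1,3] length 3 -- new best
  Position 4 ('g'): window [1,4] length 4 -- new best
  Position 5 ('e'): repeat (last at 3), move window start to 4
  Position 5 ('e'): window [4,5] length 2
  Position 6 ('g'): repeat (last at 4), move window start to 5
  Position 6 ('g'): window [5,6] length 2
  Position 7 ('c'): window [5,7] length 3
  Position 8 ('a'): window [5,8] length 4
  Position 9 ('h'): window [5,9] length 5 -- new best
Longest substring with no repeats: "egcah" with length 5

5


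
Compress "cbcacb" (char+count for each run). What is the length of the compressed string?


Input: cbcacb
Runs:
  'c' x 1 => "c1"
  'b' x 1 => "b1"
  'c' x 1 => "c1"
  'a' x 1 => "a1"
  'c' x 1 => "c1"
  'b' x 1 => "b1"
Compressed: "c1b1c1a1c1b1"
Compressed length: 12

12


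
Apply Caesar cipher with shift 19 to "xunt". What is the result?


Caesar cipher: shift "xunt" by 19
  'x' (pos 23) + 19 = pos 16 = 'q'
  'u' (pos 20) + 19 = pos 13 = 'n'
  'n' (pos 13) + 19 = pos 6 = 'g'
  't' (pos 19) + 19 = pos 12 = 'm'
Result: qngm

qngm


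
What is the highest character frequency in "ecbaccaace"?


Input: ecbaccaace
Character counts:
  'a': 3
  'b': 1
  'c': 4
  'e': 2
Maximum frequency: 4

4


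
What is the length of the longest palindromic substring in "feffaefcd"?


Input: "feffaefcd"
Checking substrings for palindromes:
  [0:3] "fef" (len 3) => palindrome
  [2:4] "ff" (len 2) => palindrome
Longest palindromic substring: "fef" with length 3

3


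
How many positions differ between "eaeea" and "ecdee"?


Comparing "eaeea" and "ecdee" position by position:
  Position 0: 'e' vs 'e' => same
  Position 1: 'a' vs 'c' => DIFFER
  Position 2: 'e' vs 'd' => DIFFER
  Position 3: 'e' vs 'e' => same
  Position 4: 'a' vs 'e' => DIFFER
Positions that differ: 3

3


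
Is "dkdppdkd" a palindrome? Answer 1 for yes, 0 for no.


Input: dkdppdkd
Reversed: dkdppdkd
  Compare pos 0 ('d') with pos 7 ('d'): match
  Compare pos 1 ('k') with pos 6 ('k'): match
  Compare pos 2 ('d') with pos 5 ('d'): match
  Compare pos 3 ('p') with pos 4 ('p'): match
Result: palindrome

1


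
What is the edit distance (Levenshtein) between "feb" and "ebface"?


Computing edit distance: "feb" -> "ebface"
DP table:
           e    b    f    a    c    e
      0    1    2    3    4    5    6
  f   1    1    2    2    3    4    5
  e   2    1    2    3    3    4    4
  b   3    2    1    2    3    4    5
Edit distance = dp[3][6] = 5

5


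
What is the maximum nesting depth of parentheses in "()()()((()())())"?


Input: "()()()((()())())"
Tracking depth:
  Position 0 '(': depth becomes 1
  Position 1 ')': depth becomes 0
  Position 2 '(': depth becomes 1
  Position 3 ')': depth becomes 0
  Position 4 '(': depth becomes 1
  Position 5 ')': depth becomes 0
  Position 6 '(': depth becomes 1
  Position 7 '(': depth becomes 2
  Position 8 '(': depth becomes 3
  Position 9 ')': depth becomes 2
  Position 10 '(': depth becomes 3
  Position 11 ')': depth becomes 2
  Position 12 ')': depth becomes 1
  Position 13 '(': depth becomes 2
  Position 14 ')': depth becomes 1
  Position 15 ')': depth becomes 0
Maximum depth reached: 3

3


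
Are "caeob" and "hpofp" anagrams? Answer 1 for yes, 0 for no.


Strings: "caeob", "hpofp"
Sorted first:  abceo
Sorted second: fhopp
Differ at position 0: 'a' vs 'f' => not anagrams

0


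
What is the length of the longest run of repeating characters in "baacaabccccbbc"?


Input: "baacaabccccbbc"
Scanning for longest run:
  Position 1 ('a'): new char, reset run to 1
  Position 2 ('a'): continues run of 'a', length=2
  Position 3 ('c'): new char, reset run to 1
  Position 4 ('a'): new char, reset run to 1
  Position 5 ('a'): continues run of 'a', length=2
  Position 6 ('b'): new char, reset run to 1
  Position 7 ('c'): new char, reset run to 1
  Position 8 ('c'): continues run of 'c', length=2
  Position 9 ('c'): continues run of 'c', length=3
  Position 10 ('c'): continues run of 'c', length=4
  Position 11 ('b'): new char, reset run to 1
  Position 12 ('b'): continues run of 'b', length=2
  Position 13 ('c'): new char, reset run to 1
Longest run: 'c' with length 4

4


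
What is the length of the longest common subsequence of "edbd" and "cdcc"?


LCS of "edbd" and "cdcc"
DP table:
           c    d    c    c
      0    0    0    0    0
  e   0    0    0    0    0
  d   0    0    1    1    1
  b   0    0    1    1    1
  d   0    0    1    1    1
LCS length = dp[4][4] = 1

1


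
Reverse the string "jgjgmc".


Input: jgjgmc
Reading characters right to left:
  Position 5: 'c'
  Position 4: 'm'
  Position 3: 'g'
  Position 2: 'j'
  Position 1: 'g'
  Position 0: 'j'
Reversed: cmgjgj

cmgjgj


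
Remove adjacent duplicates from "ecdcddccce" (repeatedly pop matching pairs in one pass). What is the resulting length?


Input: ecdcddccce
Stack-based adjacent duplicate removal:
  Read 'e': push. Stack: e
  Read 'c': push. Stack: ec
  Read 'd': push. Stack: ecd
  Read 'c': push. Stack: ecdc
  Read 'd': push. Stack: ecdcd
  Read 'd': matches stack top 'd' => pop. Stack: ecdc
  Read 'c': matches stack top 'c' => pop. Stack: ecd
  Read 'c': push. Stack: ecdc
  Read 'c': matches stack top 'c' => pop. Stack: ecd
  Read 'e': push. Stack: ecde
Final stack: "ecde" (length 4)

4


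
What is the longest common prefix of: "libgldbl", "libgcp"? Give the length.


Words: libgldbl, libgcp
  Position 0: all 'l' => match
  Position 1: all 'i' => match
  Position 2: all 'b' => match
  Position 3: all 'g' => match
  Position 4: ('l', 'c') => mismatch, stop
LCP = "libg" (length 4)

4


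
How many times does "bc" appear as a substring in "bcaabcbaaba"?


Searching for "bc" in "bcaabcbaaba"
Scanning each position:
  Position 0: "bc" => MATCH
  Position 1: "ca" => no
  Position 2: "aa" => no
  Position 3: "ab" => no
  Position 4: "bc" => MATCH
  Position 5: "cb" => no
  Position 6: "ba" => no
  Position 7: "aa" => no
  Position 8: "ab" => no
  Position 9: "ba" => no
Total occurrences: 2

2


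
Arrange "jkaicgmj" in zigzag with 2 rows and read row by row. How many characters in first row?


Zigzag "jkaicgmj" into 2 rows:
Placing characters:
  'j' => row 0
  'k' => row 1
  'a' => row 0
  'i' => row 1
  'c' => row 0
  'g' => row 1
  'm' => row 0
  'j' => row 1
Rows:
  Row 0: "jacm"
  Row 1: "kigj"
First row length: 4

4


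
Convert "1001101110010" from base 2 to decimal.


Input: "1001101110010" in base 2
Positional expansion:
  Digit '1' (value 1) x 2^12 = 4096
  Digit '0' (value 0) x 2^11 = 0
  Digit '0' (value 0) x 2^10 = 0
  Digit '1' (value 1) x 2^9 = 512
  Digit '1' (value 1) x 2^8 = 256
  Digit '0' (value 0) x 2^7 = 0
  Digit '1' (value 1) x 2^6 = 64
  Digit '1' (value 1) x 2^5 = 32
  Digit '1' (value 1) x 2^4 = 16
  Digit '0' (value 0) x 2^3 = 0
  Digit '0' (value 0) x 2^2 = 0
  Digit '1' (value 1) x 2^1 = 2
  Digit '0' (value 0) x 2^0 = 0
Sum = 4978

4978


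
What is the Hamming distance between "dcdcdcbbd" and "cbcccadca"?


Comparing "dcdcdcbbd" and "cbcccadca" position by position:
  Position 0: 'd' vs 'c' => differ
  Position 1: 'c' vs 'b' => differ
  Position 2: 'd' vs 'c' => differ
  Position 3: 'c' vs 'c' => same
  Position 4: 'd' vs 'c' => differ
  Position 5: 'c' vs 'a' => differ
  Position 6: 'b' vs 'd' => differ
  Position 7: 'b' vs 'c' => differ
  Position 8: 'd' vs 'a' => differ
Total differences (Hamming distance): 8

8


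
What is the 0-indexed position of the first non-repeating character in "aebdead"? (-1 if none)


Input: aebdead
Character frequencies:
  'a': 2
  'b': 1
  'd': 2
  'e': 2
Scanning left to right for freq == 1:
  Position 0 ('a'): freq=2, skip
  Position 1 ('e'): freq=2, skip
  Position 2 ('b'): unique! => answer = 2

2


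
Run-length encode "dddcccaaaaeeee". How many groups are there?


Input: dddcccaaaaeeee
Scanning for consecutive runs:
  Group 1: 'd' x 3 (positions 0-2)
  Group 2: 'c' x 3 (positions 3-5)
  Group 3: 'a' x 4 (positions 6-9)
  Group 4: 'e' x 4 (positions 10-13)
Total groups: 4

4


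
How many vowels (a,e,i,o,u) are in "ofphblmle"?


Input: ofphblmle
Checking each character:
  'o' at position 0: vowel (running total: 1)
  'f' at position 1: consonant
  'p' at position 2: consonant
  'h' at position 3: consonant
  'b' at position 4: consonant
  'l' at position 5: consonant
  'm' at position 6: consonant
  'l' at position 7: consonant
  'e' at position 8: vowel (running total: 2)
Total vowels: 2

2


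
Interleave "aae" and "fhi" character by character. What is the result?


Interleaving "aae" and "fhi":
  Position 0: 'a' from first, 'f' from second => "af"
  Position 1: 'a' from first, 'h' from second => "ah"
  Position 2: 'e' from first, 'i' from second => "ei"
Result: afahei

afahei


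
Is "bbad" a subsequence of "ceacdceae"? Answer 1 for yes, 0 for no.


Check if "bbad" is a subsequence of "ceacdceae"
Greedy scan:
  Position 0 ('c'): no match needed
  Position 1 ('e'): no match needed
  Position 2 ('a'): no match needed
  Position 3 ('c'): no match needed
  Position 4 ('d'): no match needed
  Position 5 ('c'): no match needed
  Position 6 ('e'): no match needed
  Position 7 ('a'): no match needed
  Position 8 ('e'): no match needed
Only matched 0/4 characters => not a subsequence

0


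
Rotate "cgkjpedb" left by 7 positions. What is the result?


Input: "cgkjpedb", rotate left by 7
First 7 characters: "cgkjped"
Remaining characters: "b"
Concatenate remaining + first: "b" + "cgkjped" = "bcgkjped"

bcgkjped


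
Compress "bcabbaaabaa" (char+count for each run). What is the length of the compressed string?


Input: bcabbaaabaa
Runs:
  'b' x 1 => "b1"
  'c' x 1 => "c1"
  'a' x 1 => "a1"
  'b' x 2 => "b2"
  'a' x 3 => "a3"
  'b' x 1 => "b1"
  'a' x 2 => "a2"
Compressed: "b1c1a1b2a3b1a2"
Compressed length: 14

14


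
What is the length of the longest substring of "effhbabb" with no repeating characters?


Input: "effhbabb"
Sliding window (track last position of each char):
  Position 0 ('e'): window [0,0] length 1 -- new best
  Position 1 ('f'): window [0,1] length 2 -- new best
  Position 2 ('f'): repeat (last at 1), move window start to 2
  Position 2 ('f'): window [2,2] length 1
  Position 3 ('h'): window [2,3] length 2
  Position 4 ('b'): window [2,4] length 3 -- new best
  Position 5 ('a'): window [2,5] length 4 -- new best
  Position 6 ('b'): repeat (last at 4), move window start to 5
  Position 6 ('b'): window [5,6] length 2
  Position 7 ('b'): repeat (last at 6), move window start to 7
  Position 7 ('b'): window [7,7] length 1
Longest substring with no repeats: "fhba" with length 4

4


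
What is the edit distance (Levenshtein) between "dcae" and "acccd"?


Computing edit distance: "dcae" -> "acccd"
DP table:
           a    c    c    c    d
      0    1    2    3    4    5
  d   1    1    2    3    4    4
  c   2    2    1    2    3    4
  a   3    2    2    2    3    4
  e   4    3    3    3    3    4
Edit distance = dp[4][5] = 4

4


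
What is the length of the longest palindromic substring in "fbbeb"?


Input: "fbbeb"
Checking substrings for palindromes:
  [2:5] "beb" (len 3) => palindrome
  [1:3] "bb" (len 2) => palindrome
Longest palindromic substring: "beb" with length 3

3


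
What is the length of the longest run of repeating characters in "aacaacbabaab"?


Input: "aacaacbabaab"
Scanning for longest run:
  Position 1 ('a'): continues run of 'a', length=2
  Position 2 ('c'): new char, reset run to 1
  Position 3 ('a'): new char, reset run to 1
  Position 4 ('a'): continues run of 'a', length=2
  Position 5 ('c'): new char, reset run to 1
  Position 6 ('b'): new char, reset run to 1
  Position 7 ('a'): new char, reset run to 1
  Position 8 ('b'): new char, reset run to 1
  Position 9 ('a'): new char, reset run to 1
  Position 10 ('a'): continues run of 'a', length=2
  Position 11 ('b'): new char, reset run to 1
Longest run: 'a' with length 2

2


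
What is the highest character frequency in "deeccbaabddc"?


Input: deeccbaabddc
Character counts:
  'a': 2
  'b': 2
  'c': 3
  'd': 3
  'e': 2
Maximum frequency: 3

3


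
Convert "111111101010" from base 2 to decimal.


Input: "111111101010" in base 2
Positional expansion:
  Digit '1' (value 1) x 2^11 = 2048
  Digit '1' (value 1) x 2^10 = 1024
  Digit '1' (value 1) x 2^9 = 512
  Digit '1' (value 1) x 2^8 = 256
  Digit '1' (value 1) x 2^7 = 128
  Digit '1' (value 1) x 2^6 = 64
  Digit '1' (value 1) x 2^5 = 32
  Digit '0' (value 0) x 2^4 = 0
  Digit '1' (value 1) x 2^3 = 8
  Digit '0' (value 0) x 2^2 = 0
  Digit '1' (value 1) x 2^1 = 2
  Digit '0' (value 0) x 2^0 = 0
Sum = 4074

4074


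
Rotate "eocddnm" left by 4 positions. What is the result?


Input: "eocddnm", rotate left by 4
First 4 characters: "eocd"
Remaining characters: "dnm"
Concatenate remaining + first: "dnm" + "eocd" = "dnmeocd"

dnmeocd


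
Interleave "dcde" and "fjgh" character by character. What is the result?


Interleaving "dcde" and "fjgh":
  Position 0: 'd' from first, 'f' from second => "df"
  Position 1: 'c' from first, 'j' from second => "cj"
  Position 2: 'd' from first, 'g' from second => "dg"
  Position 3: 'e' from first, 'h' from second => "eh"
Result: dfcjdgeh

dfcjdgeh


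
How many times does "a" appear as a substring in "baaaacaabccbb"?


Searching for "a" in "baaaacaabccbb"
Scanning each position:
  Position 0: "b" => no
  Position 1: "a" => MATCH
  Position 2: "a" => MATCH
  Position 3: "a" => MATCH
  Position 4: "a" => MATCH
  Position 5: "c" => no
  Position 6: "a" => MATCH
  Position 7: "a" => MATCH
  Position 8: "b" => no
  Position 9: "c" => no
  Position 10: "c" => no
  Position 11: "b" => no
  Position 12: "b" => no
Total occurrences: 6

6


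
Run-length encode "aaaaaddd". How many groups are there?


Input: aaaaaddd
Scanning for consecutive runs:
  Group 1: 'a' x 5 (positions 0-4)
  Group 2: 'd' x 3 (positions 5-7)
Total groups: 2

2


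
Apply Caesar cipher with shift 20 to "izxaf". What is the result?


Caesar cipher: shift "izxaf" by 20
  'i' (pos 8) + 20 = pos 2 = 'c'
  'z' (pos 25) + 20 = pos 19 = 't'
  'x' (pos 23) + 20 = pos 17 = 'r'
  'a' (pos 0) + 20 = pos 20 = 'u'
  'f' (pos 5) + 20 = pos 25 = 'z'
Result: ctruz

ctruz


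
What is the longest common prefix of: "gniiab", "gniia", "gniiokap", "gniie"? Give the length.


Words: gniiab, gniia, gniiokap, gniie
  Position 0: all 'g' => match
  Position 1: all 'n' => match
  Position 2: all 'i' => match
  Position 3: all 'i' => match
  Position 4: ('a', 'a', 'o', 'e') => mismatch, stop
LCP = "gnii" (length 4)

4


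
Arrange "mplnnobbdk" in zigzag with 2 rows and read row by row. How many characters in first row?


Zigzag "mplnnobbdk" into 2 rows:
Placing characters:
  'm' => row 0
  'p' => row 1
  'l' => row 0
  'n' => row 1
  'n' => row 0
  'o' => row 1
  'b' => row 0
  'b' => row 1
  'd' => row 0
  'k' => row 1
Rows:
  Row 0: "mlnbd"
  Row 1: "pnobk"
First row length: 5

5


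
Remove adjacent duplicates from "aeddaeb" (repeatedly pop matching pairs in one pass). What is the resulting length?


Input: aeddaeb
Stack-based adjacent duplicate removal:
  Read 'a': push. Stack: a
  Read 'e': push. Stack: ae
  Read 'd': push. Stack: aed
  Read 'd': matches stack top 'd' => pop. Stack: ae
  Read 'a': push. Stack: aea
  Read 'e': push. Stack: aeae
  Read 'b': push. Stack: aeaeb
Final stack: "aeaeb" (length 5)

5


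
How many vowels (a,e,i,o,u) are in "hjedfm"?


Input: hjedfm
Checking each character:
  'h' at position 0: consonant
  'j' at position 1: consonant
  'e' at position 2: vowel (running total: 1)
  'd' at position 3: consonant
  'f' at position 4: consonant
  'm' at position 5: consonant
Total vowels: 1

1


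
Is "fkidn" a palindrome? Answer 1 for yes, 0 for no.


Input: fkidn
Reversed: ndikf
  Compare pos 0 ('f') with pos 4 ('n'): MISMATCH
  Compare pos 1 ('k') with pos 3 ('d'): MISMATCH
Result: not a palindrome

0


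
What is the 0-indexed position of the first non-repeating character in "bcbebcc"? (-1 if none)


Input: bcbebcc
Character frequencies:
  'b': 3
  'c': 3
  'e': 1
Scanning left to right for freq == 1:
  Position 0 ('b'): freq=3, skip
  Position 1 ('c'): freq=3, skip
  Position 2 ('b'): freq=3, skip
  Position 3 ('e'): unique! => answer = 3

3


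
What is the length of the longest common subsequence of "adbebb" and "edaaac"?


LCS of "adbebb" and "edaaac"
DP table:
           e    d    a    a    a    c
      0    0    0    0    0    0    0
  a   0    0    0    1    1    1    1
  d   0    0    1    1    1    1    1
  b   0    0    1    1    1    1    1
  e   0    1    1    1    1    1    1
  b   0    1    1    1    1    1    1
  b   0    1    1    1    1    1    1
LCS length = dp[6][6] = 1

1


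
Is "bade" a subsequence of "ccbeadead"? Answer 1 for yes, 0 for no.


Check if "bade" is a subsequence of "ccbeadead"
Greedy scan:
  Position 0 ('c'): no match needed
  Position 1 ('c'): no match needed
  Position 2 ('b'): matches sub[0] = 'b'
  Position 3 ('e'): no match needed
  Position 4 ('a'): matches sub[1] = 'a'
  Position 5 ('d'): matches sub[2] = 'd'
  Position 6 ('e'): matches sub[3] = 'e'
  Position 7 ('a'): no match needed
  Position 8 ('d'): no match needed
All 4 characters matched => is a subsequence

1


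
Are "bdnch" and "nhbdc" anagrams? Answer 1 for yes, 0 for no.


Strings: "bdnch", "nhbdc"
Sorted first:  bcdhn
Sorted second: bcdhn
Sorted forms match => anagrams

1


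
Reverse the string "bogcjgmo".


Input: bogcjgmo
Reading characters right to left:
  Position 7: 'o'
  Position 6: 'm'
  Position 5: 'g'
  Position 4: 'j'
  Position 3: 'c'
  Position 2: 'g'
  Position 1: 'o'
  Position 0: 'b'
Reversed: omgjcgob

omgjcgob


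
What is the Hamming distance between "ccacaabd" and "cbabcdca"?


Comparing "ccacaabd" and "cbabcdca" position by position:
  Position 0: 'c' vs 'c' => same
  Position 1: 'c' vs 'b' => differ
  Position 2: 'a' vs 'a' => same
  Position 3: 'c' vs 'b' => differ
  Position 4: 'a' vs 'c' => differ
  Position 5: 'a' vs 'd' => differ
  Position 6: 'b' vs 'c' => differ
  Position 7: 'd' vs 'a' => differ
Total differences (Hamming distance): 6

6


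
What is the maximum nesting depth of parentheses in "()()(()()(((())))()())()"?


Input: "()()(()()(((())))()())()"
Tracking depth:
  Position 0 '(': depth becomes 1
  Position 1 ')': depth becomes 0
  Position 2 '(': depth becomes 1
  Position 3 ')': depth becomes 0
  Position 4 '(': depth becomes 1
  Position 5 '(': depth becomes 2
  Position 6 ')': depth becomes 1
  Position 7 '(': depth becomes 2
  Position 8 ')': depth becomes 1
  Position 9 '(': depth becomes 2
  Position 10 '(': depth becomes 3
  Position 11 '(': depth becomes 4
  Position 12 '(': depth becomes 5
  Position 13 ')': depth becomes 4
  Position 14 ')': depth becomes 3
  Position 15 ')': depth becomes 2
  Position 16 ')': depth becomes 1
  Position 17 '(': depth becomes 2
  Position 18 ')': depth becomes 1
  Position 19 '(': depth becomes 2
  Position 20 ')': depth becomes 1
  Position 21 ')': depth becomes 0
  Position 22 '(': depth becomes 1
  Position 23 ')': depth becomes 0
Maximum depth reached: 5

5


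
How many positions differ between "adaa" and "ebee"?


Comparing "adaa" and "ebee" position by position:
  Position 0: 'a' vs 'e' => DIFFER
  Position 1: 'd' vs 'b' => DIFFER
  Position 2: 'a' vs 'e' => DIFFER
  Position 3: 'a' vs 'e' => DIFFER
Positions that differ: 4

4


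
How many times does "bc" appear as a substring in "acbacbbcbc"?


Searching for "bc" in "acbacbbcbc"
Scanning each position:
  Position 0: "ac" => no
  Position 1: "cb" => no
  Position 2: "ba" => no
  Position 3: "ac" => no
  Position 4: "cb" => no
  Position 5: "bb" => no
  Position 6: "bc" => MATCH
  Position 7: "cb" => no
  Position 8: "bc" => MATCH
Total occurrences: 2

2


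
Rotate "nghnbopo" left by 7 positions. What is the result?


Input: "nghnbopo", rotate left by 7
First 7 characters: "nghnbop"
Remaining characters: "o"
Concatenate remaining + first: "o" + "nghnbop" = "onghnbop"

onghnbop


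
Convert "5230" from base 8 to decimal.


Input: "5230" in base 8
Positional expansion:
  Digit '5' (value 5) x 8^3 = 2560
  Digit '2' (value 2) x 8^2 = 128
  Digit '3' (value 3) x 8^1 = 24
  Digit '0' (value 0) x 8^0 = 0
Sum = 2712

2712


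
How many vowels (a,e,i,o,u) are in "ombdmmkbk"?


Input: ombdmmkbk
Checking each character:
  'o' at position 0: vowel (running total: 1)
  'm' at position 1: consonant
  'b' at position 2: consonant
  'd' at position 3: consonant
  'm' at position 4: consonant
  'm' at position 5: consonant
  'k' at position 6: consonant
  'b' at position 7: consonant
  'k' at position 8: consonant
Total vowels: 1

1


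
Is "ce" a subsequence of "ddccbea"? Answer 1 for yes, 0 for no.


Check if "ce" is a subsequence of "ddccbea"
Greedy scan:
  Position 0 ('d'): no match needed
  Position 1 ('d'): no match needed
  Position 2 ('c'): matches sub[0] = 'c'
  Position 3 ('c'): no match needed
  Position 4 ('b'): no match needed
  Position 5 ('e'): matches sub[1] = 'e'
  Position 6 ('a'): no match needed
All 2 characters matched => is a subsequence

1


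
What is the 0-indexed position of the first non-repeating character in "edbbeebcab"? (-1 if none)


Input: edbbeebcab
Character frequencies:
  'a': 1
  'b': 4
  'c': 1
  'd': 1
  'e': 3
Scanning left to right for freq == 1:
  Position 0 ('e'): freq=3, skip
  Position 1 ('d'): unique! => answer = 1

1


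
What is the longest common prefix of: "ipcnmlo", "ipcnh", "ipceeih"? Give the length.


Words: ipcnmlo, ipcnh, ipceeih
  Position 0: all 'i' => match
  Position 1: all 'p' => match
  Position 2: all 'c' => match
  Position 3: ('n', 'n', 'e') => mismatch, stop
LCP = "ipc" (length 3)

3


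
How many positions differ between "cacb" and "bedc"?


Comparing "cacb" and "bedc" position by position:
  Position 0: 'c' vs 'b' => DIFFER
  Position 1: 'a' vs 'e' => DIFFER
  Position 2: 'c' vs 'd' => DIFFER
  Position 3: 'b' vs 'c' => DIFFER
Positions that differ: 4

4


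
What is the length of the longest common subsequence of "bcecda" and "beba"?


LCS of "bcecda" and "beba"
DP table:
           b    e    b    a
      0    0    0    0    0
  b   0    1    1    1    1
  c   0    1    1    1    1
  e   0    1    2    2    2
  c   0    1    2    2    2
  d   0    1    2    2    2
  a   0    1    2    2    3
LCS length = dp[6][4] = 3

3


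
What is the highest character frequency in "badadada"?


Input: badadada
Character counts:
  'a': 4
  'b': 1
  'd': 3
Maximum frequency: 4

4


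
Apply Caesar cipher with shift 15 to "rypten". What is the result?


Caesar cipher: shift "rypten" by 15
  'r' (pos 17) + 15 = pos 6 = 'g'
  'y' (pos 24) + 15 = pos 13 = 'n'
  'p' (pos 15) + 15 = pos 4 = 'e'
  't' (pos 19) + 15 = pos 8 = 'i'
  'e' (pos 4) + 15 = pos 19 = 't'
  'n' (pos 13) + 15 = pos 2 = 'c'
Result: gneitc

gneitc


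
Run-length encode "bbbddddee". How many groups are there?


Input: bbbddddee
Scanning for consecutive runs:
  Group 1: 'b' x 3 (positions 0-2)
  Group 2: 'd' x 4 (positions 3-6)
  Group 3: 'e' x 2 (positions 7-8)
Total groups: 3

3
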